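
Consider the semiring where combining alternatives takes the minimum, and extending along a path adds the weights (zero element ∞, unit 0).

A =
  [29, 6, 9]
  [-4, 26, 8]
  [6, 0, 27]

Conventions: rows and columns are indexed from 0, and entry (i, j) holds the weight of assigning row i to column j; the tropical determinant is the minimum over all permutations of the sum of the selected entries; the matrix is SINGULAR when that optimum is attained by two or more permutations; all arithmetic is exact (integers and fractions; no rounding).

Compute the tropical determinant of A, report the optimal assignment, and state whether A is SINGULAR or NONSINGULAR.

σ = (0, 1, 2): 29 + 26 + 27 = 82
σ = (0, 2, 1): 29 + 8 + 0 = 37
σ = (1, 0, 2): 6 + (-4) + 27 = 29
σ = (1, 2, 0): 6 + 8 + 6 = 20
σ = (2, 0, 1): 9 + (-4) + 0 = 5
σ = (2, 1, 0): 9 + 26 + 6 = 41
Optimal value attained by: σ = (2, 0, 1).
Answer: det⊕(A) = 5; verdict: NONSINGULAR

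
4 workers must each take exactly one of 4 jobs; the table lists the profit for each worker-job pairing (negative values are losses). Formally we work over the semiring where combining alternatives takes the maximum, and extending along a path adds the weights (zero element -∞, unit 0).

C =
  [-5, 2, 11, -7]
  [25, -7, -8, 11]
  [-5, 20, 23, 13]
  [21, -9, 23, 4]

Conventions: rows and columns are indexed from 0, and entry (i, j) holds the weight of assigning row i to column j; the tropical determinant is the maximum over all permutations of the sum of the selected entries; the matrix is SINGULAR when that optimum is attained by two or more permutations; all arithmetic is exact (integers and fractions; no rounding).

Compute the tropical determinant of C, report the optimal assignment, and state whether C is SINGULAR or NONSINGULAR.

σ = (0, 1, 2, 3): (-5) + (-7) + 23 + 4 = 15
σ = (0, 1, 3, 2): (-5) + (-7) + 13 + 23 = 24
σ = (0, 2, 1, 3): (-5) + (-8) + 20 + 4 = 11
σ = (0, 2, 3, 1): (-5) + (-8) + 13 + (-9) = -9
σ = (0, 3, 1, 2): (-5) + 11 + 20 + 23 = 49
σ = (0, 3, 2, 1): (-5) + 11 + 23 + (-9) = 20
σ = (1, 0, 2, 3): 2 + 25 + 23 + 4 = 54
σ = (1, 0, 3, 2): 2 + 25 + 13 + 23 = 63
σ = (1, 2, 0, 3): 2 + (-8) + (-5) + 4 = -7
σ = (1, 2, 3, 0): 2 + (-8) + 13 + 21 = 28
σ = (1, 3, 0, 2): 2 + 11 + (-5) + 23 = 31
σ = (1, 3, 2, 0): 2 + 11 + 23 + 21 = 57
σ = (2, 0, 1, 3): 11 + 25 + 20 + 4 = 60
σ = (2, 0, 3, 1): 11 + 25 + 13 + (-9) = 40
σ = (2, 1, 0, 3): 11 + (-7) + (-5) + 4 = 3
σ = (2, 1, 3, 0): 11 + (-7) + 13 + 21 = 38
σ = (2, 3, 0, 1): 11 + 11 + (-5) + (-9) = 8
σ = (2, 3, 1, 0): 11 + 11 + 20 + 21 = 63
σ = (3, 0, 1, 2): (-7) + 25 + 20 + 23 = 61
σ = (3, 0, 2, 1): (-7) + 25 + 23 + (-9) = 32
σ = (3, 1, 0, 2): (-7) + (-7) + (-5) + 23 = 4
σ = (3, 1, 2, 0): (-7) + (-7) + 23 + 21 = 30
σ = (3, 2, 0, 1): (-7) + (-8) + (-5) + (-9) = -29
σ = (3, 2, 1, 0): (-7) + (-8) + 20 + 21 = 26
Optimal value attained by: σ = (1, 0, 3, 2).
Answer: det⊕(C) = 63; verdict: SINGULAR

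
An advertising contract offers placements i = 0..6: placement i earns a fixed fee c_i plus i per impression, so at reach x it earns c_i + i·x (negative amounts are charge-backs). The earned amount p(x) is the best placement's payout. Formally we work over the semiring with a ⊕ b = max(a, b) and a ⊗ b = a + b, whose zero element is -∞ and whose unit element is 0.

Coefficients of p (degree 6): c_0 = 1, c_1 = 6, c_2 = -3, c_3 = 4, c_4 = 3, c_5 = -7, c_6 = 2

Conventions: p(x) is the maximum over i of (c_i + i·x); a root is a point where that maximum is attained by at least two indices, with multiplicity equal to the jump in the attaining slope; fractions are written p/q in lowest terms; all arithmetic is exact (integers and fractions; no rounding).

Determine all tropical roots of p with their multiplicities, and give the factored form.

hull edge (i=0, c=1) to (i=1, c=6): slope 5, span 1
hull edge (i=1, c=6) to (i=6, c=2): slope -4/5, span 5
Factored form: p(x) = 2 ⊗ (x ⊕ (-5)) ⊗ (x ⊕ 4/5) ⊗ (x ⊕ 4/5) ⊗ (x ⊕ 4/5) ⊗ (x ⊕ 4/5) ⊗ (x ⊕ 4/5)
Answer: roots = -5 (mult 1), 4/5 (mult 5)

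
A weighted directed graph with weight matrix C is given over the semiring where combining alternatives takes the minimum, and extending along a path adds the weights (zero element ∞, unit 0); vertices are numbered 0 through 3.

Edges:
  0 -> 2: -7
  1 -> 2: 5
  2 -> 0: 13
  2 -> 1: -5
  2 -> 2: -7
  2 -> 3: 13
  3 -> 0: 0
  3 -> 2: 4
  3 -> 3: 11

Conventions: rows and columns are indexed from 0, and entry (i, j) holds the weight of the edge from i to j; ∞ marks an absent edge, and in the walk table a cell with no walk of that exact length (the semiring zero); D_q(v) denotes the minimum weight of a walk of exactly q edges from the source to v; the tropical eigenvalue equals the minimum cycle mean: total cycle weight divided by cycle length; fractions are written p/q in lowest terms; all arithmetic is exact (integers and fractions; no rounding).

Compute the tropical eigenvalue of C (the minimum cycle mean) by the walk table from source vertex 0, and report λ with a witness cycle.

q=0: [0, ∞, ∞, ∞]
q=1: [∞, ∞, -7, ∞]
q=2: [6, -12, -14, 6]
q=3: [-1, -19, -21, -1]
q=4: [-8, -26, -28, -8]
Optimal cycle mean attained by: cycle 2->2, total (-7), length 1.
Answer: λ = -7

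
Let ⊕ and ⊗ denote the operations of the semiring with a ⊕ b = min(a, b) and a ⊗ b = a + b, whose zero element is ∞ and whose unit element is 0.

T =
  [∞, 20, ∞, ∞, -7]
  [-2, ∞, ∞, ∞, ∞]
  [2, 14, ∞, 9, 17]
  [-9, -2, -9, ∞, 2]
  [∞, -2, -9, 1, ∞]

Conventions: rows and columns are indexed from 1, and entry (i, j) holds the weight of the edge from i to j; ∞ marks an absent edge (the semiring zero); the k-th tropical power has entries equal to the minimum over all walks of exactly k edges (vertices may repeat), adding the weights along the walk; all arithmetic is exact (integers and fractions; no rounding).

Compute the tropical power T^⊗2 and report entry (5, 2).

T^⊗2:
  [18, -9, -16, -6, ∞]
  [∞, 18, ∞, ∞, -9]
  [0, 7, 0, 18, -5]
  [-7, 0, -7, 0, -16]
  [-8, -1, -8, 0, 3]
Key observation: the optimum is the walk 5->4->2, with weight 1 + (-2) = -1.
Optimal value attained by: walk 5->4->2.
Answer: (T^⊗2)[5][2] = -1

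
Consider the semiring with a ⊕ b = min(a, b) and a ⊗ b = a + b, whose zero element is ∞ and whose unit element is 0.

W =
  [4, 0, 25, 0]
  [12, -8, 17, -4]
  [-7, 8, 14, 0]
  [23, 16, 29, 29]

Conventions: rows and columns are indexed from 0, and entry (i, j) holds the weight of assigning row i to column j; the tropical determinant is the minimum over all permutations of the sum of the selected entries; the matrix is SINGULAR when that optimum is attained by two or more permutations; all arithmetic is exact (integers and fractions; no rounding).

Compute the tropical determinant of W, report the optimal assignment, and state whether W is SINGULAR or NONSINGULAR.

σ = (0, 1, 2, 3): 4 + (-8) + 14 + 29 = 39
σ = (0, 1, 3, 2): 4 + (-8) + 0 + 29 = 25
σ = (0, 2, 1, 3): 4 + 17 + 8 + 29 = 58
σ = (0, 2, 3, 1): 4 + 17 + 0 + 16 = 37
σ = (0, 3, 1, 2): 4 + (-4) + 8 + 29 = 37
σ = (0, 3, 2, 1): 4 + (-4) + 14 + 16 = 30
σ = (1, 0, 2, 3): 0 + 12 + 14 + 29 = 55
σ = (1, 0, 3, 2): 0 + 12 + 0 + 29 = 41
σ = (1, 2, 0, 3): 0 + 17 + (-7) + 29 = 39
σ = (1, 2, 3, 0): 0 + 17 + 0 + 23 = 40
σ = (1, 3, 0, 2): 0 + (-4) + (-7) + 29 = 18
σ = (1, 3, 2, 0): 0 + (-4) + 14 + 23 = 33
σ = (2, 0, 1, 3): 25 + 12 + 8 + 29 = 74
σ = (2, 0, 3, 1): 25 + 12 + 0 + 16 = 53
σ = (2, 1, 0, 3): 25 + (-8) + (-7) + 29 = 39
σ = (2, 1, 3, 0): 25 + (-8) + 0 + 23 = 40
σ = (2, 3, 0, 1): 25 + (-4) + (-7) + 16 = 30
σ = (2, 3, 1, 0): 25 + (-4) + 8 + 23 = 52
σ = (3, 0, 1, 2): 0 + 12 + 8 + 29 = 49
σ = (3, 0, 2, 1): 0 + 12 + 14 + 16 = 42
σ = (3, 1, 0, 2): 0 + (-8) + (-7) + 29 = 14
σ = (3, 1, 2, 0): 0 + (-8) + 14 + 23 = 29
σ = (3, 2, 0, 1): 0 + 17 + (-7) + 16 = 26
σ = (3, 2, 1, 0): 0 + 17 + 8 + 23 = 48
Optimal value attained by: σ = (3, 1, 0, 2).
Answer: det⊕(W) = 14; verdict: NONSINGULAR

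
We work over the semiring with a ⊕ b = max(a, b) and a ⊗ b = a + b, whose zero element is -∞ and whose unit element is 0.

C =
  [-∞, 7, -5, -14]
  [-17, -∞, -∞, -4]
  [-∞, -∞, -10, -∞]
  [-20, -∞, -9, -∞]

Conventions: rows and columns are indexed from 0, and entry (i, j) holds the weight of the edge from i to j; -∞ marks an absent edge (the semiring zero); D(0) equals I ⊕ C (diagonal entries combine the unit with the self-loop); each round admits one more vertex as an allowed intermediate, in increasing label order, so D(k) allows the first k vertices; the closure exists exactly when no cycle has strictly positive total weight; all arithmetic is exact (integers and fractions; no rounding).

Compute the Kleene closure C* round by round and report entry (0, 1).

D(0):
  [0, 7, -5, -14]
  [-17, 0, -∞, -4]
  [-∞, -∞, 0, -∞]
  [-20, -∞, -9, 0]
D(1):
  [0, 7, -5, -14]
  [-17, 0, -22, -4]
  [-∞, -∞, 0, -∞]
  [-20, -13, -9, 0]
D(2):
  [0, 7, -5, 3]
  [-17, 0, -22, -4]
  [-∞, -∞, 0, -∞]
  [-20, -13, -9, 0]
D(3):
  [0, 7, -5, 3]
  [-17, 0, -22, -4]
  [-∞, -∞, 0, -∞]
  [-20, -13, -9, 0]
D(4):
  [0, 7, -5, 3]
  [-17, 0, -13, -4]
  [-∞, -∞, 0, -∞]
  [-20, -13, -9, 0]
Answer: C*[0][1] = 7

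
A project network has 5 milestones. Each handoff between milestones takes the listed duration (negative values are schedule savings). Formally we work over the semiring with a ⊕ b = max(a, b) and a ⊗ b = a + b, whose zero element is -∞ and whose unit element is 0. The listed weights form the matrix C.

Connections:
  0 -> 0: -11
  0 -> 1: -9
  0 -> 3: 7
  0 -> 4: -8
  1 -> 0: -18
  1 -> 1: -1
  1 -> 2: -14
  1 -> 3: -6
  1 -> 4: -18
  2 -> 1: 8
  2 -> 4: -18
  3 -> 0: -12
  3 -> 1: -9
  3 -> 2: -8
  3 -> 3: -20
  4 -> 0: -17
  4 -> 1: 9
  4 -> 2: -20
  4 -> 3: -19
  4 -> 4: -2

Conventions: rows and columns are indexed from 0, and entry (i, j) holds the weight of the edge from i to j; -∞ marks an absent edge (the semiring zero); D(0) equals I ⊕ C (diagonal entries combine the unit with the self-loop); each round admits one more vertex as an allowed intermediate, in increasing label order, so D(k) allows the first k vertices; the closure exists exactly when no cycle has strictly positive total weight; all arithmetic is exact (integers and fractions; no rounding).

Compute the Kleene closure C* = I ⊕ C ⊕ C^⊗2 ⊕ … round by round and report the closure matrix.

D(0):
  [0, -9, -∞, 7, -8]
  [-18, 0, -14, -6, -18]
  [-∞, 8, 0, -∞, -18]
  [-12, -9, -8, 0, -∞]
  [-17, 9, -20, -19, 0]
D(1):
  [0, -9, -∞, 7, -8]
  [-18, 0, -14, -6, -18]
  [-∞, 8, 0, -∞, -18]
  [-12, -9, -8, 0, -20]
  [-17, 9, -20, -10, 0]
D(2):
  [0, -9, -23, 7, -8]
  [-18, 0, -14, -6, -18]
  [-10, 8, 0, 2, -10]
  [-12, -9, -8, 0, -20]
  [-9, 9, -5, 3, 0]
D(3):
  [0, -9, -23, 7, -8]
  [-18, 0, -14, -6, -18]
  [-10, 8, 0, 2, -10]
  [-12, 0, -8, 0, -18]
  [-9, 9, -5, 3, 0]
D(4):
  [0, 7, -1, 7, -8]
  [-18, 0, -14, -6, -18]
  [-10, 8, 0, 2, -10]
  [-12, 0, -8, 0, -18]
  [-9, 9, -5, 3, 0]
D(5):
  [0, 7, -1, 7, -8]
  [-18, 0, -14, -6, -18]
  [-10, 8, 0, 2, -10]
  [-12, 0, -8, 0, -18]
  [-9, 9, -5, 3, 0]
Answer: C* = [[0, 7, -1, 7, -8], [-18, 0, -14, -6, -18], [-10, 8, 0, 2, -10], [-12, 0, -8, 0, -18], [-9, 9, -5, 3, 0]]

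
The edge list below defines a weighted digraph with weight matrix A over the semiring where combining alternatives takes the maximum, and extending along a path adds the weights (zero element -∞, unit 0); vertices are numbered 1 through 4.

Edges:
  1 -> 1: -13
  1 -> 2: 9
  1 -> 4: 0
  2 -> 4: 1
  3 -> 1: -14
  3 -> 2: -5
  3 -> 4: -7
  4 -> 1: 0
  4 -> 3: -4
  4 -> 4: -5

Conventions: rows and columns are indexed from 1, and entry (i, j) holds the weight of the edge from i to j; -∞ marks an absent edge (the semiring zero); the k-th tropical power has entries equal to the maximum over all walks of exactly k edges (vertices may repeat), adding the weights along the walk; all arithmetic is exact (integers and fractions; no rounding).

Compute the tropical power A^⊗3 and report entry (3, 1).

A^⊗2:
  [0, -4, -4, 10]
  [1, -∞, -3, -4]
  [-7, -5, -11, -4]
  [-5, 9, -9, 0]
A^⊗3:
  [10, 9, 6, 5]
  [-4, 10, -8, 1]
  [-4, 2, -8, -4]
  [0, 4, -4, 10]
Key observation: the optimum is the walk 3->2->4->1, with weight (-5) + 1 + 0 = -4.
Optimal value attained by: walk 3->2->4->1.
Answer: (A^⊗3)[3][1] = -4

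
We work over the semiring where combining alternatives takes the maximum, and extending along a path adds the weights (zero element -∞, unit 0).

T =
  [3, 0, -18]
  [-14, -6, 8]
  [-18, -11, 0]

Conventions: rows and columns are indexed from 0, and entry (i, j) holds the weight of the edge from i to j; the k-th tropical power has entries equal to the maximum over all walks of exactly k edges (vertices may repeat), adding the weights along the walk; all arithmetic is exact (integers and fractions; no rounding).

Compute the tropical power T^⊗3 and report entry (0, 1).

T^⊗2:
  [6, 3, 8]
  [-10, -3, 8]
  [-15, -11, 0]
T^⊗3:
  [9, 6, 11]
  [-7, -3, 8]
  [-12, -11, 0]
Key observation: the optimum is the walk 0->0->0->1, with weight 3 + 3 + 0 = 6.
Optimal value attained by: walk 0->0->0->1.
Answer: (T^⊗3)[0][1] = 6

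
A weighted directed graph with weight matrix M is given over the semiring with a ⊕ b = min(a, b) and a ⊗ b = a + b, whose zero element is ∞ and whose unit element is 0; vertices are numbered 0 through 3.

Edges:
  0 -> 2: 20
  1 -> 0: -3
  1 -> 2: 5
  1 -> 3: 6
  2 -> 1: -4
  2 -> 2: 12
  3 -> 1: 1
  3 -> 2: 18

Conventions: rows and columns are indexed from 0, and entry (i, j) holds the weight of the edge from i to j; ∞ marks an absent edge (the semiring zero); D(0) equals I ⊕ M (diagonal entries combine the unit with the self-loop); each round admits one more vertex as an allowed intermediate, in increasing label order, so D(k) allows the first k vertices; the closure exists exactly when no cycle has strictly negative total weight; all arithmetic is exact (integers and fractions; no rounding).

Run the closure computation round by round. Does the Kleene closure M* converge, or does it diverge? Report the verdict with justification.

D(0):
  [0, ∞, 20, ∞]
  [-3, 0, 5, 6]
  [∞, -4, 0, ∞]
  [∞, 1, 18, 0]
D(1):
  [0, ∞, 20, ∞]
  [-3, 0, 5, 6]
  [∞, -4, 0, ∞]
  [∞, 1, 18, 0]
D(2):
  [0, ∞, 20, ∞]
  [-3, 0, 5, 6]
  [-7, -4, 0, 2]
  [-2, 1, 6, 0]
D(3):
  [0, 16, 20, 22]
  [-3, 0, 5, 6]
  [-7, -4, 0, 2]
  [-2, 1, 6, 0]
D(4):
  [0, 16, 20, 22]
  [-3, 0, 5, 6]
  [-7, -4, 0, 2]
  [-2, 1, 6, 0]
Key observation: every diagonal entry stays at the unit through all rounds, so no improving cycle exists.
Answer: CONVERGES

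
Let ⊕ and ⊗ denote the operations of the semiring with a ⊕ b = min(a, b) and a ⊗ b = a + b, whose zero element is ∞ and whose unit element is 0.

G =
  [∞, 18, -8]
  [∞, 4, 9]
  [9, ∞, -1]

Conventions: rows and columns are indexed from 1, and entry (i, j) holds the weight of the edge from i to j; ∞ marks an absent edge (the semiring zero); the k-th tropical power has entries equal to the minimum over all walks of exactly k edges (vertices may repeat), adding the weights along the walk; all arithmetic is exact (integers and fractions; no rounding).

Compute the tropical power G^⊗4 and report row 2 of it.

G^⊗2:
  [1, 22, -9]
  [18, 8, 8]
  [8, 27, -2]
G^⊗3:
  [0, 19, -10]
  [17, 12, 7]
  [7, 26, -3]
G^⊗4:
  [-1, 18, -11]
  [16, 16, 6]
  [6, 25, -4]
Answer: row 2 of G^⊗4 = [16, 16, 6]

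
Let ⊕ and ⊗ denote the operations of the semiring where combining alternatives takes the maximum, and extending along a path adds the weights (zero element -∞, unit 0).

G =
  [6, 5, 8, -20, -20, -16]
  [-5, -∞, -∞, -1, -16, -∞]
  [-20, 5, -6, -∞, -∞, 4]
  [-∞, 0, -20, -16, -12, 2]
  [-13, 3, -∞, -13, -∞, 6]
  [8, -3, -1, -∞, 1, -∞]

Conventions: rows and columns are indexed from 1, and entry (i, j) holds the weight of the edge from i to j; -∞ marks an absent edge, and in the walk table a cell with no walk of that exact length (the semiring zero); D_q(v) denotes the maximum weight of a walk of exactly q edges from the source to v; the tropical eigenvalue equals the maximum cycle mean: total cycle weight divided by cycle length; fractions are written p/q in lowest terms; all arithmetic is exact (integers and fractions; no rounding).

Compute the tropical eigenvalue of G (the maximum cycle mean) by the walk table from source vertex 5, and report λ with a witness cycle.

q=0: [-∞, -∞, -∞, -∞, 0, -∞]
q=1: [-13, 3, -∞, -13, -∞, 6]
q=2: [14, 3, 5, 2, 7, -11]
q=3: [20, 19, 22, 2, -6, 13]
q=4: [26, 27, 28, 18, 14, 26]
q=5: [34, 33, 34, 26, 27, 32]
q=6: [40, 39, 42, 32, 33, 38]
Optimal cycle mean attained by: cycle 1->3->6->1, total 8 + 4 + 8, length 3.
Answer: λ = 20/3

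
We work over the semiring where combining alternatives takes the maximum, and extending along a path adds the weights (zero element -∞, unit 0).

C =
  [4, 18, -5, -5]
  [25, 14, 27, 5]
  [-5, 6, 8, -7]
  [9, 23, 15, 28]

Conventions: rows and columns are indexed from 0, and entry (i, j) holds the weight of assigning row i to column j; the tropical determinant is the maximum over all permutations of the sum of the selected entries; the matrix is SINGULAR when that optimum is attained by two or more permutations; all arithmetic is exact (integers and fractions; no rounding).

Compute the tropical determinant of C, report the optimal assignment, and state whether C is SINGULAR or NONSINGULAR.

σ = (0, 1, 2, 3): 4 + 14 + 8 + 28 = 54
σ = (0, 1, 3, 2): 4 + 14 + (-7) + 15 = 26
σ = (0, 2, 1, 3): 4 + 27 + 6 + 28 = 65
σ = (0, 2, 3, 1): 4 + 27 + (-7) + 23 = 47
σ = (0, 3, 1, 2): 4 + 5 + 6 + 15 = 30
σ = (0, 3, 2, 1): 4 + 5 + 8 + 23 = 40
σ = (1, 0, 2, 3): 18 + 25 + 8 + 28 = 79
σ = (1, 0, 3, 2): 18 + 25 + (-7) + 15 = 51
σ = (1, 2, 0, 3): 18 + 27 + (-5) + 28 = 68
σ = (1, 2, 3, 0): 18 + 27 + (-7) + 9 = 47
σ = (1, 3, 0, 2): 18 + 5 + (-5) + 15 = 33
σ = (1, 3, 2, 0): 18 + 5 + 8 + 9 = 40
σ = (2, 0, 1, 3): (-5) + 25 + 6 + 28 = 54
σ = (2, 0, 3, 1): (-5) + 25 + (-7) + 23 = 36
σ = (2, 1, 0, 3): (-5) + 14 + (-5) + 28 = 32
σ = (2, 1, 3, 0): (-5) + 14 + (-7) + 9 = 11
σ = (2, 3, 0, 1): (-5) + 5 + (-5) + 23 = 18
σ = (2, 3, 1, 0): (-5) + 5 + 6 + 9 = 15
σ = (3, 0, 1, 2): (-5) + 25 + 6 + 15 = 41
σ = (3, 0, 2, 1): (-5) + 25 + 8 + 23 = 51
σ = (3, 1, 0, 2): (-5) + 14 + (-5) + 15 = 19
σ = (3, 1, 2, 0): (-5) + 14 + 8 + 9 = 26
σ = (3, 2, 0, 1): (-5) + 27 + (-5) + 23 = 40
σ = (3, 2, 1, 0): (-5) + 27 + 6 + 9 = 37
Optimal value attained by: σ = (1, 0, 2, 3).
Answer: det⊕(C) = 79; verdict: NONSINGULAR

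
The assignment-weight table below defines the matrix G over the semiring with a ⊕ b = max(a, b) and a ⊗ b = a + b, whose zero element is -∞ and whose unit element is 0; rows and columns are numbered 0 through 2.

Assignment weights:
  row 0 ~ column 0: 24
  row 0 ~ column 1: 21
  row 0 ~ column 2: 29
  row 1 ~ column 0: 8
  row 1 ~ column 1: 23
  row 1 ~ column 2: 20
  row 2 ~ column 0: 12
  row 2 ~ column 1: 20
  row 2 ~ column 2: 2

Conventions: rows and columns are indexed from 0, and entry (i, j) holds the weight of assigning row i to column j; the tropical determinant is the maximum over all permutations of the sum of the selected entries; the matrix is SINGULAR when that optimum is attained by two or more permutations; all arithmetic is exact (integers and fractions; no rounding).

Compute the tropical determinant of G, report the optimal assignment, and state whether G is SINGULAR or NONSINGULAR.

σ = (0, 1, 2): 24 + 23 + 2 = 49
σ = (0, 2, 1): 24 + 20 + 20 = 64
σ = (1, 0, 2): 21 + 8 + 2 = 31
σ = (1, 2, 0): 21 + 20 + 12 = 53
σ = (2, 0, 1): 29 + 8 + 20 = 57
σ = (2, 1, 0): 29 + 23 + 12 = 64
Optimal value attained by: σ = (0, 2, 1).
Answer: det⊕(G) = 64; verdict: SINGULAR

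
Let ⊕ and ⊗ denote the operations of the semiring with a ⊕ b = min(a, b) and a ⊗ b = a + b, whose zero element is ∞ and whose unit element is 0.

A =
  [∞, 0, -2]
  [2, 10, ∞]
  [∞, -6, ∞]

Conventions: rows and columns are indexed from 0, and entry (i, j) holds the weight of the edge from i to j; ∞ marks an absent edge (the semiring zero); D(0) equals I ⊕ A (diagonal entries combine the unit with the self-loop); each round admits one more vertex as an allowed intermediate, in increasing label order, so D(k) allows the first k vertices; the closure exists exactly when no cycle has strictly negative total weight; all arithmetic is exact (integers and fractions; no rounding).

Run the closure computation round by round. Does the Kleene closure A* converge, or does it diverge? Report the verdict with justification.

D(0):
  [0, 0, -2]
  [2, 0, ∞]
  [∞, -6, 0]
D(1):
  [0, 0, -2]
  [2, 0, 0]
  [∞, -6, 0]
Detection: at round 2, diagonal entry (2, 2) turns strictly negative.
Key observation: the cycle 2->1->0->2 has total weight (-6) + 2 + (-2), which is strictly negative.
Answer: DIVERGES — negative cycle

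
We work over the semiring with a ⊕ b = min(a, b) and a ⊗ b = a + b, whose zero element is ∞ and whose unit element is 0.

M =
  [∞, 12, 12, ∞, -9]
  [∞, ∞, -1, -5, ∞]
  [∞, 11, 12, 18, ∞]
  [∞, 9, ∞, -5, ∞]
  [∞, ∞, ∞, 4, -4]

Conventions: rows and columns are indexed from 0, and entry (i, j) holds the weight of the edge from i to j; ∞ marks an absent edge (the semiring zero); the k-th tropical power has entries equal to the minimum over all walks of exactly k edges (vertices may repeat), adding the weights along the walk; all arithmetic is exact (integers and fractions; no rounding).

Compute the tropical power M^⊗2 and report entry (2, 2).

M^⊗2:
  [∞, 23, 11, -5, -13]
  [∞, 4, 11, -10, ∞]
  [∞, 23, 10, 6, ∞]
  [∞, 4, 8, -10, ∞]
  [∞, 13, ∞, -1, -8]
Key observation: the optimum is the walk 2->1->2, with weight 11 + (-1) = 10.
Optimal value attained by: walk 2->1->2.
Answer: (M^⊗2)[2][2] = 10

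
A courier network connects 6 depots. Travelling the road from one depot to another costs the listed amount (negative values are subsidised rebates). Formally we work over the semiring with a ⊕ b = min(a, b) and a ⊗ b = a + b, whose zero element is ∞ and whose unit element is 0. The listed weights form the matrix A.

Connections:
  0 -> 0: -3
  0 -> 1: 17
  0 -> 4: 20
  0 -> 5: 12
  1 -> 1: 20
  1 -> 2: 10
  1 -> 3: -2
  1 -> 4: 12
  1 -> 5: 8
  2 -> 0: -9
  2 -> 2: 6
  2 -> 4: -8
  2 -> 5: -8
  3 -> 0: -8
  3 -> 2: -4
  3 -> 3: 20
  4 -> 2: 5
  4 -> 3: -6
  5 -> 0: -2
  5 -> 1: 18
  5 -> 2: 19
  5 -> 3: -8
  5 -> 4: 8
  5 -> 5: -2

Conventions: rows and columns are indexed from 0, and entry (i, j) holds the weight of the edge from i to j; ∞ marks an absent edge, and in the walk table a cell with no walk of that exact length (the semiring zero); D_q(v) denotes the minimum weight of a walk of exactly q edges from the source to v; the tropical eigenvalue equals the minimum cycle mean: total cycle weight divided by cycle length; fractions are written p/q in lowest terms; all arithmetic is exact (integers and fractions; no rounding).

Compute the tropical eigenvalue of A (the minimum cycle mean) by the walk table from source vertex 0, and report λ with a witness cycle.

q=0: [0, ∞, ∞, ∞, ∞, ∞]
q=1: [-3, 17, ∞, ∞, 20, 12]
q=2: [-6, 14, 25, 4, 17, 9]
q=3: [-9, 11, 0, 1, 14, 6]
q=4: [-12, 8, -3, -2, -8, -8]
q=5: [-15, 5, -6, -16, -11, -11]
q=6: [-24, 2, -20, -19, -14, -14]
Optimal cycle mean attained by: cycle 2->5->3->2, total (-8) + (-8) + (-4), length 3.
Answer: λ = -20/3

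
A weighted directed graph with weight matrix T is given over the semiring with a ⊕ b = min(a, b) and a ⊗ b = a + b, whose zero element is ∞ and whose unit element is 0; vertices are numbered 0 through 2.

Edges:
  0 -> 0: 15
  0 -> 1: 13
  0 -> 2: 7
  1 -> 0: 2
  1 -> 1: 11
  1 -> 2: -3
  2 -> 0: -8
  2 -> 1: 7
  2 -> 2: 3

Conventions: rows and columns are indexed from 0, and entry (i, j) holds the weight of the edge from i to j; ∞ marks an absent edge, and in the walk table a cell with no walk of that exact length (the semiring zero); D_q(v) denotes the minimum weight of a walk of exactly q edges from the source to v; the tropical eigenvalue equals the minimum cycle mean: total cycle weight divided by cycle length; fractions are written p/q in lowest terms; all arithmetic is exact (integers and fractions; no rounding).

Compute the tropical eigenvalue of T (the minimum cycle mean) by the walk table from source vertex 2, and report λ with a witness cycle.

q=0: [∞, ∞, 0]
q=1: [-8, 7, 3]
q=2: [-5, 5, -1]
q=3: [-9, 6, 2]
Optimal cycle mean attained by: cycle 0->2->0, total 7 + (-8), length 2.
Answer: λ = -1/2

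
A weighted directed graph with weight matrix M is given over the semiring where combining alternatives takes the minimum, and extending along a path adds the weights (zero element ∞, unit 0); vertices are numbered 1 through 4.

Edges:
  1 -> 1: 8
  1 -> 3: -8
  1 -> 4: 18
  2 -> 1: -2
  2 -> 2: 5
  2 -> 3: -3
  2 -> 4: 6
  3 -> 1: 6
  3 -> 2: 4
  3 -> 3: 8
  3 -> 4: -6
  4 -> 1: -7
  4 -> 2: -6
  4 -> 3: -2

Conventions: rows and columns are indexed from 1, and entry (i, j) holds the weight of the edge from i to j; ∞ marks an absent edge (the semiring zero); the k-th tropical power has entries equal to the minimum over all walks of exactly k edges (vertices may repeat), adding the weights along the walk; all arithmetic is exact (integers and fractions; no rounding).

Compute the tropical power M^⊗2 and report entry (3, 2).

M^⊗2:
  [-2, -4, 0, -14]
  [-1, 0, -10, -9]
  [-13, -12, -8, 2]
  [-8, -1, -15, -8]
Key observation: the optimum is the walk 3->4->2, with weight (-6) + (-6) = -12.
Optimal value attained by: walk 3->4->2.
Answer: (M^⊗2)[3][2] = -12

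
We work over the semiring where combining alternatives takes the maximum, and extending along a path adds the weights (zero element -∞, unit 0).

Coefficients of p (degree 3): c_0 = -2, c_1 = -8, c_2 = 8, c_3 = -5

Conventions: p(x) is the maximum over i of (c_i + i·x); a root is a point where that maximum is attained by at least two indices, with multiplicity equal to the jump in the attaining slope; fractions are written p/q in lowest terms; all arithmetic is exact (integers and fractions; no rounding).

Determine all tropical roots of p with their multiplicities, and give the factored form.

hull edge (i=0, c=-2) to (i=2, c=8): slope 5, span 2
hull edge (i=2, c=8) to (i=3, c=-5): slope -13, span 1
Factored form: p(x) = -5 ⊗ (x ⊕ (-5)) ⊗ (x ⊕ (-5)) ⊗ (x ⊕ 13)
Answer: roots = -5 (mult 2), 13 (mult 1)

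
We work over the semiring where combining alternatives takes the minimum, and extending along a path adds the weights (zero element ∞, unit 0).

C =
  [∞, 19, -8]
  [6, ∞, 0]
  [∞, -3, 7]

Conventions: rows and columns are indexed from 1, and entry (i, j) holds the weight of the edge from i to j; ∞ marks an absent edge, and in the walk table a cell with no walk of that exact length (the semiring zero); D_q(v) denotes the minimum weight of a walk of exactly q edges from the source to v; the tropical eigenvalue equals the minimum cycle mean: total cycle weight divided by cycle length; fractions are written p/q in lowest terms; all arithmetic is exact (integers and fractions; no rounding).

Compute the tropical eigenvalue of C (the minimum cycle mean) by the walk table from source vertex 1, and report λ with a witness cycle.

q=0: [0, ∞, ∞]
q=1: [∞, 19, -8]
q=2: [25, -11, -1]
q=3: [-5, -4, -11]
Optimal cycle mean attained by: cycle 1->3->2->1, total (-8) + (-3) + 6, length 3.
Answer: λ = -5/3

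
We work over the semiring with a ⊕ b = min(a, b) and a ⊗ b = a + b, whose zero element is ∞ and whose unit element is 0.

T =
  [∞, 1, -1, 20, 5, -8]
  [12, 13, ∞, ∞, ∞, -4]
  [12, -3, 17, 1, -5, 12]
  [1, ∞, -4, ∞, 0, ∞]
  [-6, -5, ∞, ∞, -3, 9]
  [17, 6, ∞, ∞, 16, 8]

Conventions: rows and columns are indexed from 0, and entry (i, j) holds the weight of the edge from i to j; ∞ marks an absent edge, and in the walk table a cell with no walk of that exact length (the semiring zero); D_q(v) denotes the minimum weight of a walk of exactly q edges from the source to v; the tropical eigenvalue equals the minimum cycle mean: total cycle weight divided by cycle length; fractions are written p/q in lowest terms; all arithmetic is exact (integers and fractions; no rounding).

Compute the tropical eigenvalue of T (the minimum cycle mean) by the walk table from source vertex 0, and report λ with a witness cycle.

q=0: [0, ∞, ∞, ∞, ∞, ∞]
q=1: [∞, 1, -1, 20, 5, -8]
q=2: [-1, -4, 16, 0, -6, -3]
q=3: [-12, -11, -4, 17, -9, -9]
q=4: [-15, -14, -13, -3, -12, -20]
q=5: [-18, -17, -16, -12, -18, -23]
q=6: [-24, -23, -19, -15, -21, -26]
Optimal cycle mean attained by: cycle 0->2->4->0, total (-1) + (-5) + (-6), length 3.
Answer: λ = -4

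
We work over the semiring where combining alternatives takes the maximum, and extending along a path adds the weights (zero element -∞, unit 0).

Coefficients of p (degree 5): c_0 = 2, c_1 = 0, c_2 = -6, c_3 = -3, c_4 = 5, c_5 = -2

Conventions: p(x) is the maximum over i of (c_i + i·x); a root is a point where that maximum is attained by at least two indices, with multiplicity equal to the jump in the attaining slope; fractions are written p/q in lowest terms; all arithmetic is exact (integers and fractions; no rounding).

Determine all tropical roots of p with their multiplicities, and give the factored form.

hull edge (i=0, c=2) to (i=4, c=5): slope 3/4, span 4
hull edge (i=4, c=5) to (i=5, c=-2): slope -7, span 1
Factored form: p(x) = -2 ⊗ (x ⊕ (-3/4)) ⊗ (x ⊕ (-3/4)) ⊗ (x ⊕ (-3/4)) ⊗ (x ⊕ (-3/4)) ⊗ (x ⊕ 7)
Answer: roots = -3/4 (mult 4), 7 (mult 1)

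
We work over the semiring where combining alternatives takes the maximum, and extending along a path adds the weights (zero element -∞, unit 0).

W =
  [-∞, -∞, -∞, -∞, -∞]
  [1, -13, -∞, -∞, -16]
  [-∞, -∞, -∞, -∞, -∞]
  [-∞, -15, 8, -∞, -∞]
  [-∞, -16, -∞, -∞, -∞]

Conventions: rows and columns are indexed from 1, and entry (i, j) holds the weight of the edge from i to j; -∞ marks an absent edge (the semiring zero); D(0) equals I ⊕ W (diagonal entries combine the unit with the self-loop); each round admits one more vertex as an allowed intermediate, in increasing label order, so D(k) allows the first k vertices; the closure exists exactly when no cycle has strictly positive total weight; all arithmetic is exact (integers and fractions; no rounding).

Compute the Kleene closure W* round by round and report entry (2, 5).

D(0):
  [0, -∞, -∞, -∞, -∞]
  [1, 0, -∞, -∞, -16]
  [-∞, -∞, 0, -∞, -∞]
  [-∞, -15, 8, 0, -∞]
  [-∞, -16, -∞, -∞, 0]
D(1):
  [0, -∞, -∞, -∞, -∞]
  [1, 0, -∞, -∞, -16]
  [-∞, -∞, 0, -∞, -∞]
  [-∞, -15, 8, 0, -∞]
  [-∞, -16, -∞, -∞, 0]
D(2):
  [0, -∞, -∞, -∞, -∞]
  [1, 0, -∞, -∞, -16]
  [-∞, -∞, 0, -∞, -∞]
  [-14, -15, 8, 0, -31]
  [-15, -16, -∞, -∞, 0]
D(3):
  [0, -∞, -∞, -∞, -∞]
  [1, 0, -∞, -∞, -16]
  [-∞, -∞, 0, -∞, -∞]
  [-14, -15, 8, 0, -31]
  [-15, -16, -∞, -∞, 0]
D(4):
  [0, -∞, -∞, -∞, -∞]
  [1, 0, -∞, -∞, -16]
  [-∞, -∞, 0, -∞, -∞]
  [-14, -15, 8, 0, -31]
  [-15, -16, -∞, -∞, 0]
D(5):
  [0, -∞, -∞, -∞, -∞]
  [1, 0, -∞, -∞, -16]
  [-∞, -∞, 0, -∞, -∞]
  [-14, -15, 8, 0, -31]
  [-15, -16, -∞, -∞, 0]
Answer: W*[2][5] = -16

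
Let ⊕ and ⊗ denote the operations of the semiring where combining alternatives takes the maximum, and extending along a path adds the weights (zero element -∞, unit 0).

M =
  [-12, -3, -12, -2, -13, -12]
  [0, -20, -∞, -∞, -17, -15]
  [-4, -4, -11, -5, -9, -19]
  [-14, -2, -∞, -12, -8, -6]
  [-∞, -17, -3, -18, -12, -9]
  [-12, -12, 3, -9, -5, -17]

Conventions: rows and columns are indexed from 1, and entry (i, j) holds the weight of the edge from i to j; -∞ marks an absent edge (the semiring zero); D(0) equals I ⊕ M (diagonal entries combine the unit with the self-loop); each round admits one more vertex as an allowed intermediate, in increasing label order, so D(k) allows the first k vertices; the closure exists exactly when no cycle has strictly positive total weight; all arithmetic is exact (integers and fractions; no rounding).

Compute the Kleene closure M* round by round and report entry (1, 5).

D(0):
  [0, -3, -12, -2, -13, -12]
  [0, 0, -∞, -∞, -17, -15]
  [-4, -4, 0, -5, -9, -19]
  [-14, -2, -∞, 0, -8, -6]
  [-∞, -17, -3, -18, 0, -9]
  [-12, -12, 3, -9, -5, 0]
D(1):
  [0, -3, -12, -2, -13, -12]
  [0, 0, -12, -2, -13, -12]
  [-4, -4, 0, -5, -9, -16]
  [-14, -2, -26, 0, -8, -6]
  [-∞, -17, -3, -18, 0, -9]
  [-12, -12, 3, -9, -5, 0]
D(2):
  [0, -3, -12, -2, -13, -12]
  [0, 0, -12, -2, -13, -12]
  [-4, -4, 0, -5, -9, -16]
  [-2, -2, -14, 0, -8, -6]
  [-17, -17, -3, -18, 0, -9]
  [-12, -12, 3, -9, -5, 0]
D(3):
  [0, -3, -12, -2, -13, -12]
  [0, 0, -12, -2, -13, -12]
  [-4, -4, 0, -5, -9, -16]
  [-2, -2, -14, 0, -8, -6]
  [-7, -7, -3, -8, 0, -9]
  [-1, -1, 3, -2, -5, 0]
D(4):
  [0, -3, -12, -2, -10, -8]
  [0, 0, -12, -2, -10, -8]
  [-4, -4, 0, -5, -9, -11]
  [-2, -2, -14, 0, -8, -6]
  [-7, -7, -3, -8, 0, -9]
  [-1, -1, 3, -2, -5, 0]
D(5):
  [0, -3, -12, -2, -10, -8]
  [0, 0, -12, -2, -10, -8]
  [-4, -4, 0, -5, -9, -11]
  [-2, -2, -11, 0, -8, -6]
  [-7, -7, -3, -8, 0, -9]
  [-1, -1, 3, -2, -5, 0]
D(6):
  [0, -3, -5, -2, -10, -8]
  [0, 0, -5, -2, -10, -8]
  [-4, -4, 0, -5, -9, -11]
  [-2, -2, -3, 0, -8, -6]
  [-7, -7, -3, -8, 0, -9]
  [-1, -1, 3, -2, -5, 0]
Answer: M*[1][5] = -10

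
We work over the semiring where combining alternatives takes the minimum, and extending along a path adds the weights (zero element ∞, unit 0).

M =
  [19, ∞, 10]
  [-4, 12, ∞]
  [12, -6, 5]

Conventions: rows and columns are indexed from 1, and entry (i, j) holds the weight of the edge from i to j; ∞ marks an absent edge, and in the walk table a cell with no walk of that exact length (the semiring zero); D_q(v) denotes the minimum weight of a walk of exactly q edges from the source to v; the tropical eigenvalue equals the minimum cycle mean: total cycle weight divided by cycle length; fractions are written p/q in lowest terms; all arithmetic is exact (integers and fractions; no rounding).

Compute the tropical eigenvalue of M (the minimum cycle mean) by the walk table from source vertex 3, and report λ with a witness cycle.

q=0: [∞, ∞, 0]
q=1: [12, -6, 5]
q=2: [-10, -1, 10]
q=3: [-5, 4, 0]
Optimal cycle mean attained by: cycle 1->3->2->1, total 10 + (-6) + (-4), length 3.
Answer: λ = 0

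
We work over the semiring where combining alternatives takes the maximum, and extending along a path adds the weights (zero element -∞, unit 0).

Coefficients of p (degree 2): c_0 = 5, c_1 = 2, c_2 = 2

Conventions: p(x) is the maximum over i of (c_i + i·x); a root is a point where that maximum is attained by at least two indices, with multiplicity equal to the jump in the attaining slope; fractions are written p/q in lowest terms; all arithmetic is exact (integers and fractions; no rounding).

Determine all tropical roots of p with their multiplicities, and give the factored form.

hull edge (i=0, c=5) to (i=2, c=2): slope -3/2, span 2
Factored form: p(x) = 2 ⊗ (x ⊕ 3/2) ⊗ (x ⊕ 3/2)
Answer: roots = 3/2 (mult 2)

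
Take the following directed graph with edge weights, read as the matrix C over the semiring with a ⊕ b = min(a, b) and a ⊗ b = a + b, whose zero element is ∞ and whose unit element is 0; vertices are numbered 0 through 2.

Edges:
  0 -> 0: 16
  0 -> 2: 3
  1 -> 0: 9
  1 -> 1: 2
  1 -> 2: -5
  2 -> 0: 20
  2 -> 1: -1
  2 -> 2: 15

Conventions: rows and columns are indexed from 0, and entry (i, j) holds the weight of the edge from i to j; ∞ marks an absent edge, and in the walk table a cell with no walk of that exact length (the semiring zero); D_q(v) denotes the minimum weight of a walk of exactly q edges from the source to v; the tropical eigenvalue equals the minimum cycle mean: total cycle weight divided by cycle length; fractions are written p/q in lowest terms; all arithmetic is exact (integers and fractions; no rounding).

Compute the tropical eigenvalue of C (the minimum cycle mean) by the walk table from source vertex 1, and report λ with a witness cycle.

q=0: [∞, 0, ∞]
q=1: [9, 2, -5]
q=2: [11, -6, -3]
q=3: [3, -4, -11]
Optimal cycle mean attained by: cycle 1->2->1, total (-5) + (-1), length 2.
Answer: λ = -3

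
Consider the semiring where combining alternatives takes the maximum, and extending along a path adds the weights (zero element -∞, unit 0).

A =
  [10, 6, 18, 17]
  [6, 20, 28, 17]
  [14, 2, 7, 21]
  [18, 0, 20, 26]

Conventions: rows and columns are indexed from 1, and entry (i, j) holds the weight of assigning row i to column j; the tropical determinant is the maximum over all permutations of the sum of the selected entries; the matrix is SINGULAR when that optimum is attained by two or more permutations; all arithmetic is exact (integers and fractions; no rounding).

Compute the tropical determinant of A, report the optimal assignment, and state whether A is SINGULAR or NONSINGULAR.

σ = (1, 2, 3, 4): 10 + 20 + 7 + 26 = 63
σ = (1, 2, 4, 3): 10 + 20 + 21 + 20 = 71
σ = (1, 3, 2, 4): 10 + 28 + 2 + 26 = 66
σ = (1, 3, 4, 2): 10 + 28 + 21 + 0 = 59
σ = (1, 4, 2, 3): 10 + 17 + 2 + 20 = 49
σ = (1, 4, 3, 2): 10 + 17 + 7 + 0 = 34
σ = (2, 1, 3, 4): 6 + 6 + 7 + 26 = 45
σ = (2, 1, 4, 3): 6 + 6 + 21 + 20 = 53
σ = (2, 3, 1, 4): 6 + 28 + 14 + 26 = 74
σ = (2, 3, 4, 1): 6 + 28 + 21 + 18 = 73
σ = (2, 4, 1, 3): 6 + 17 + 14 + 20 = 57
σ = (2, 4, 3, 1): 6 + 17 + 7 + 18 = 48
σ = (3, 1, 2, 4): 18 + 6 + 2 + 26 = 52
σ = (3, 1, 4, 2): 18 + 6 + 21 + 0 = 45
σ = (3, 2, 1, 4): 18 + 20 + 14 + 26 = 78
σ = (3, 2, 4, 1): 18 + 20 + 21 + 18 = 77
σ = (3, 4, 1, 2): 18 + 17 + 14 + 0 = 49
σ = (3, 4, 2, 1): 18 + 17 + 2 + 18 = 55
σ = (4, 1, 2, 3): 17 + 6 + 2 + 20 = 45
σ = (4, 1, 3, 2): 17 + 6 + 7 + 0 = 30
σ = (4, 2, 1, 3): 17 + 20 + 14 + 20 = 71
σ = (4, 2, 3, 1): 17 + 20 + 7 + 18 = 62
σ = (4, 3, 1, 2): 17 + 28 + 14 + 0 = 59
σ = (4, 3, 2, 1): 17 + 28 + 2 + 18 = 65
Optimal value attained by: σ = (3, 2, 1, 4).
Answer: det⊕(A) = 78; verdict: NONSINGULAR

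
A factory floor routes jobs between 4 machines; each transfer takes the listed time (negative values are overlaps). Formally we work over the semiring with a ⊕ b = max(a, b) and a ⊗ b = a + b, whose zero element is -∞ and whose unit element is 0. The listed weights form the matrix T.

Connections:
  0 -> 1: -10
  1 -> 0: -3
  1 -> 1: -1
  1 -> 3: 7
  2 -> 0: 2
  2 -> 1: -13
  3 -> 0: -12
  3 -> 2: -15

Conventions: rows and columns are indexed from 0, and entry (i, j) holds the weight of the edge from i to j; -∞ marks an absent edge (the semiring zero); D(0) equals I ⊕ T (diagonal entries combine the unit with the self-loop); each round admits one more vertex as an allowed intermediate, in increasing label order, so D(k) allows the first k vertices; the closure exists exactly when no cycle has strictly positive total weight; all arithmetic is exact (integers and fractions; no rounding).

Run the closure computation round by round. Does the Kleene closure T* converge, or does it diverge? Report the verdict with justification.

D(0):
  [0, -10, -∞, -∞]
  [-3, 0, -∞, 7]
  [2, -13, 0, -∞]
  [-12, -∞, -15, 0]
D(1):
  [0, -10, -∞, -∞]
  [-3, 0, -∞, 7]
  [2, -8, 0, -∞]
  [-12, -22, -15, 0]
D(2):
  [0, -10, -∞, -3]
  [-3, 0, -∞, 7]
  [2, -8, 0, -1]
  [-12, -22, -15, 0]
D(3):
  [0, -10, -∞, -3]
  [-3, 0, -∞, 7]
  [2, -8, 0, -1]
  [-12, -22, -15, 0]
D(4):
  [0, -10, -18, -3]
  [-3, 0, -8, 7]
  [2, -8, 0, -1]
  [-12, -22, -15, 0]
Key observation: every diagonal entry stays at the unit through all rounds, so no improving cycle exists.
Answer: CONVERGES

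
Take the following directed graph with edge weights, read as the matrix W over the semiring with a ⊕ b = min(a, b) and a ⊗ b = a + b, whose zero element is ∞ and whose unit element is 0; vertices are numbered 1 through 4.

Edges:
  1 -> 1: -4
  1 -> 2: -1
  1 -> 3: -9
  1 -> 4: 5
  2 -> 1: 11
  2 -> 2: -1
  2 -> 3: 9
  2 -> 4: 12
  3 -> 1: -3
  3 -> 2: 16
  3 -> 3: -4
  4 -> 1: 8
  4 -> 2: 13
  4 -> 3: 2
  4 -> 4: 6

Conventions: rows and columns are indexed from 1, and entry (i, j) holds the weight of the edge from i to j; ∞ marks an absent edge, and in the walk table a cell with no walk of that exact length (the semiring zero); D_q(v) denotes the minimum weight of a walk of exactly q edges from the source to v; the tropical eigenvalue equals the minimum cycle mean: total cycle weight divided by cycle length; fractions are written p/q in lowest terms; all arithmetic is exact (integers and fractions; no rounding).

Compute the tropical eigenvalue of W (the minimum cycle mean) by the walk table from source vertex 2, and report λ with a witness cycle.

q=0: [∞, 0, ∞, ∞]
q=1: [11, -1, 9, 12]
q=2: [6, -2, 2, 11]
q=3: [-1, -3, -3, 10]
q=4: [-6, -4, -10, 4]
Optimal cycle mean attained by: cycle 1->3->1, total (-9) + (-3), length 2.
Answer: λ = -6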